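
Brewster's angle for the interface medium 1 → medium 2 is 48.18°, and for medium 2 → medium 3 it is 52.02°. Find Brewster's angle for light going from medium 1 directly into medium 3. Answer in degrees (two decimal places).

Each Brewster angle gives a ratio: n₂/n₁ = tan 48.18° = 1.1177, n₃/n₂ = tan 52.02° = 1.2809.
Multiplying, n₃/n₁ = 1.1177 × 1.2809 = 1.4316, and θ_B(1→3) = arctan 1.4316 = 55.06°.

θ_B ≈ 55.06°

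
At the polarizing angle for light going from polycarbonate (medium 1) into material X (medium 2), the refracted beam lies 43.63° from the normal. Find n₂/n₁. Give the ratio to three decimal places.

θ_B + θ_t = 90°, so θ_B = 90° − 43.63° = 46.37°.
tan θ_B = n₂/n₁, so n₂/n₁ = tan 46.37° = 1.049.

n₂/n₁ ≈ 1.049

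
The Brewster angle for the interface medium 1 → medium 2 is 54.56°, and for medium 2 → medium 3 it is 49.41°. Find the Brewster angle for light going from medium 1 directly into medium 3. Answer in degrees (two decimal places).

tan θ_B(1→2) = n₂/n₁ = tan 54.56° = 1.4051.
tan θ_B(2→3) = n₃/n₂ = tan 49.41° = 1.1671.
n₃/n₁ = 1.6399. Then tan θ_B(1→3) = n₃/n₁, so θ_B(1→3) = arctan(1.6399) = 58.63°.

θ_B ≈ 58.63°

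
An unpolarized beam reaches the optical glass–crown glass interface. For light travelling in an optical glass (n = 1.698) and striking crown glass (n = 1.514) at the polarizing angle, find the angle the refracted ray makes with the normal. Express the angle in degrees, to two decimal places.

First find Brewster's angle: tan θ_B = 1.514/1.698 = 0.8916, giving θ_B = 41.72°.
The refracted ray is perpendicular to the reflected ray, so θ_t = 90° − θ_B = 48.28°.

θ_t ≈ 48.28°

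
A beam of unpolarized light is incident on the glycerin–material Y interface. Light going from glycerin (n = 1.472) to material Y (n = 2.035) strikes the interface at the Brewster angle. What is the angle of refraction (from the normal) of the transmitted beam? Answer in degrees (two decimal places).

First find Brewster's angle: tan θ_B = 2.035/1.472 = 1.3825, giving θ_B = 54.12°.
Since θ_B + θ_t = 90° at Brewster incidence, θ_t = 90° − 54.12° = 35.88°.

θ_t ≈ 35.88°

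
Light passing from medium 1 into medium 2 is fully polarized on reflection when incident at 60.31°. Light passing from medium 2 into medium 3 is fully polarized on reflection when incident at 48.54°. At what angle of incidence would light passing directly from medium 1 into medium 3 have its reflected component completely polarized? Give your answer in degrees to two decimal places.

θ_B ≈ 63.26°

tan θ_B(1→2) = n₂/n₁ = tan 60.31° = 1.7539.
tan θ_B(2→3) = n₃/n₂ = tan 48.54° = 1.1319.
Multiplying, n₃/n₁ = 1.7539 × 1.1319 = 1.9852, and θ_B(1→3) = arctan 1.9852 = 63.26°.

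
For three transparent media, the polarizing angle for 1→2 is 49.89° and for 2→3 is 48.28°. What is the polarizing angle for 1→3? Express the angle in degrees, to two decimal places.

θ_B ≈ 53.09°

n₂/n₁ = tan 49.89° = 1.1871 and n₃/n₂ = tan 48.28° = 1.1216.
So n₃/n₁ = (n₂/n₁)(n₃/n₂) = 1.1871 × 1.1216 = 1.3315.
θ_B(1→3) = arctan(1.3315) = 53.09°.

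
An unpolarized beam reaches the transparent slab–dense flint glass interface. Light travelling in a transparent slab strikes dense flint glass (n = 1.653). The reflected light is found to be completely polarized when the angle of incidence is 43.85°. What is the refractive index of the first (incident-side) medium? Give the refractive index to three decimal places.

At the polarizing angle, tan θ_B = n₂/n₁ with n₁ on the incident side (a transparent slab) and n₂ on the transmitted side (dense flint glass).
n₁ = n₂ / tan θ_B = 1.653 / tan 43.85° = 1.721.

n ≈ 1.721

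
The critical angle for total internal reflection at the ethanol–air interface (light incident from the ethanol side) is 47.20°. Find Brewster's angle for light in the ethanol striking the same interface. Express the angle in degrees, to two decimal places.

sin θ_c = n₂/n₁, so n₂/n₁ = sin 47.20° = 0.7337.
Brewster: tan θ_B = n₂/n₁ = 0.7337.
θ_B = arctan(0.7337) = 36.27°.

θ_B ≈ 36.27°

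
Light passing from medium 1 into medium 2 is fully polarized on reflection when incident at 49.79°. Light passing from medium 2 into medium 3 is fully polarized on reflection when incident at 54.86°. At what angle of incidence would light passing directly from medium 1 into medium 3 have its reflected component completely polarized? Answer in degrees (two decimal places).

Each Brewster angle gives a ratio: n₂/n₁ = tan 49.79° = 1.1829, n₃/n₂ = tan 54.86° = 1.4207.
n₃/n₁ = 1.6806. Then tan θ_B(1→3) = n₃/n₁, so θ_B(1→3) = arctan(1.6806) = 59.25°.

θ_B ≈ 59.25°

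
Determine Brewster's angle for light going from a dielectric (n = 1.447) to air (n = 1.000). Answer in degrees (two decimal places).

At Brewster's angle the reflected and refracted rays are perpendicular, which with Snell's law gives tan θ_B = n₂/n₁.
Brewster's condition: tan θ_B = n₂/n₁ = 1.000/1.447 = 0.6911.
So θ_B = arctan 0.6911 = 34.65°.

θ_B ≈ 34.65°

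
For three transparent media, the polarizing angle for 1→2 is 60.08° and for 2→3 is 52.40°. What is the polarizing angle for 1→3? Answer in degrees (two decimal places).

θ_B ≈ 66.10°

Each Brewster angle gives a ratio: n₂/n₁ = tan 60.08° = 1.7376, n₃/n₂ = tan 52.40° = 1.2985.
So n₃/n₁ = (n₂/n₁)(n₃/n₂) = 1.7376 × 1.2985 = 2.2564.
θ_B(1→3) = arctan(2.2564) = 66.10°.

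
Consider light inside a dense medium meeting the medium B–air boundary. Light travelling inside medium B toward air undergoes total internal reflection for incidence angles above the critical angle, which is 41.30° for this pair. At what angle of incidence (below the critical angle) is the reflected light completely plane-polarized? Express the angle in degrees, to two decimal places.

n₂/n₁ = sin θ_c = sin 41.30° = 0.6600.
tan θ_B equals the same ratio, so θ_B = arctan(0.6600) = 33.42°.

θ_B ≈ 33.42°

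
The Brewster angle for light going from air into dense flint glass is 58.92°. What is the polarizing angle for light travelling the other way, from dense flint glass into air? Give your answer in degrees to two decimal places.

tan θ_B' = n₁/n₂ = 1/tan θ_B, so θ_B' = 90° − θ_B.
θ_B' = 90° − 58.92° = 31.08°.

θ_B' ≈ 31.08°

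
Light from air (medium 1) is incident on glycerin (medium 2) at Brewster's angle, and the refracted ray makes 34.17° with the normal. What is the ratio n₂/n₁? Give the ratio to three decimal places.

θ_B + θ_t = 90°, so θ_B = 90° − 34.17° = 55.83°.
tan θ_B = n₂/n₁, so n₂/n₁ = tan 55.83° = 1.473.

n₂/n₁ ≈ 1.473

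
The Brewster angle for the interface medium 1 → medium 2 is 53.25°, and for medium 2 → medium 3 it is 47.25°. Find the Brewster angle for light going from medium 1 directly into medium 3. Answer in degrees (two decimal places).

θ_B ≈ 55.38°

Each Brewster angle gives a ratio: n₂/n₁ = tan 53.25° = 1.3392, n₃/n₂ = tan 47.25° = 1.0818.
So n₃/n₁ = (n₂/n₁)(n₃/n₂) = 1.3392 × 1.0818 = 1.4487.
θ_B(1→3) = arctan(1.4487) = 55.38°.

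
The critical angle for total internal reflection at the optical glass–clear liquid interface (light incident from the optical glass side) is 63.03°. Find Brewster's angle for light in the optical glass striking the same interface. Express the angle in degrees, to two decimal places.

n₂/n₁ = sin θ_c = sin 63.03° = 0.8912.
tan θ_B equals the same ratio, so θ_B = arctan(0.8912) = 41.71°.

θ_B ≈ 41.71°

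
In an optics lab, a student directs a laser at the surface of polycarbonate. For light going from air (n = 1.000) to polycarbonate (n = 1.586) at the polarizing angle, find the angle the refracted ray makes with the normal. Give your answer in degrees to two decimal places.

θ_t ≈ 32.23°

θ_B = arctan(n₂/n₁) = arctan(1.586/1.000) = 57.77°.
Since θ_B + θ_t = 90° at Brewster incidence, θ_t = 90° − 57.77° = 32.23°.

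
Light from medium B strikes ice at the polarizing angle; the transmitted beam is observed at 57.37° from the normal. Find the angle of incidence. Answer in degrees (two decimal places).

θ_B ≈ 32.63°

At Brewster's angle the reflected and refracted rays are perpendicular, so θ_B + θ_t = 90°.
So θ_B = 90° − θ_t = 90° − 57.37° = 32.63°.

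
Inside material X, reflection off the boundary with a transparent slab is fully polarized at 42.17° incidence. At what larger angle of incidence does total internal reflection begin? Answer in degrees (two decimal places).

n₂/n₁ = tan 42.17° = 0.9058; the critical angle satisfies sin θ_c = n₂/n₁.
θ_c = arcsin(0.9058) = 64.93°.

θ_c ≈ 64.93°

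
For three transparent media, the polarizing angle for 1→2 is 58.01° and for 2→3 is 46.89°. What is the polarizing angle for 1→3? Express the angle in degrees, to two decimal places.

n₂/n₁ = tan 58.01° = 1.6010 and n₃/n₂ = tan 46.89° = 1.0682.
n₃/n₁ = 1.7102. Then tan θ_B(1→3) = n₃/n₁, so θ_B(1→3) = arctan(1.7102) = 59.68°.

θ_B ≈ 59.68°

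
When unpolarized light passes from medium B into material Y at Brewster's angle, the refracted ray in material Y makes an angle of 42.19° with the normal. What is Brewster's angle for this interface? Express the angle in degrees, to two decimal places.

Brewster's condition makes the reflected and refracted beams perpendicular: θ_B + θ_t = 90°.
So θ_B = 90° − θ_t = 90° − 42.19° = 47.81°.

θ_B ≈ 47.81°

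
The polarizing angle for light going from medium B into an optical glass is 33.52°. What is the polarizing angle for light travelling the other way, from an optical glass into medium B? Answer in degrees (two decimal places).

θ_B' ≈ 56.48°

The two Brewster angles are complementary: θ_B' = 90° − θ_B = 90° − 33.52° = 56.48°.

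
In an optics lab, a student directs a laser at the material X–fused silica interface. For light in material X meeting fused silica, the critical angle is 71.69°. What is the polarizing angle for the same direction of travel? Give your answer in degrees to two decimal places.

n₂/n₁ = sin θ_c = sin 71.69° = 0.9494.
tan θ_B equals the same ratio, so θ_B = arctan(0.9494) = 43.51°.

θ_B ≈ 43.51°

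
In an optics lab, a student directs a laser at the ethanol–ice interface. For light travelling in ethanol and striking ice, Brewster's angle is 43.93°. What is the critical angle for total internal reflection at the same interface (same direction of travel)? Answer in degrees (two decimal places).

θ_c ≈ 74.44°

n₂/n₁ = tan 43.93° = 0.9633; the critical angle satisfies sin θ_c = n₂/n₁.
θ_c = arcsin(0.9633) = 74.44°.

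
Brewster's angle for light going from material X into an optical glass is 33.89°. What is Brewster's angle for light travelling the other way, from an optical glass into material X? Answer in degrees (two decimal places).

θ_B' ≈ 56.11°

Reversing the direction swaps n₁ and n₂, so tan θ_B' = 1/tan θ_B and θ_B' = 90° − θ_B.
Hence θ_B' = 90° − 33.89° = 56.11°.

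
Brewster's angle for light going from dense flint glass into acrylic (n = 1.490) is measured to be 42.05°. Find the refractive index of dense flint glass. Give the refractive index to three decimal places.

n ≈ 1.652

Full polarization of the reflected beam means tan θ_B = n₂/n₁, where n₁ is the incident medium (dense flint glass).
n₁ = n₂ / tan θ_B = 1.490 / tan 42.05° = 1.652.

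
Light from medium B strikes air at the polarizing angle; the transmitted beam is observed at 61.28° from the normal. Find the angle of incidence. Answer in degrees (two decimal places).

Since the reflected and refracted rays are at right angles at the polarizing angle, θ_B + θ_t = 90°.
So θ_B = 90° − θ_t = 90° − 61.28° = 28.72°.

θ_B ≈ 28.72°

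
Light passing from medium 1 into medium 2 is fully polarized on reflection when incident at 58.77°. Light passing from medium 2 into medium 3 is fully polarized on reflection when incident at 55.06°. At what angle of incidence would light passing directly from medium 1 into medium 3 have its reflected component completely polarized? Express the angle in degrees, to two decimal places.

θ_B ≈ 67.04°

n₂/n₁ = tan 58.77° = 1.6492 and n₃/n₂ = tan 55.06° = 1.4313.
So n₃/n₁ = (n₂/n₁)(n₃/n₂) = 1.6492 × 1.4313 = 2.3606.
θ_B(1→3) = arctan(2.3606) = 67.04°.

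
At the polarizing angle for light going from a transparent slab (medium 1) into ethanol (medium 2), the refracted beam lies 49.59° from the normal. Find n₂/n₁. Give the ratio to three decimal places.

n₂/n₁ ≈ 0.851

At Brewster incidence θ_B = 90° − θ_t = 90° − 49.59° = 40.41°.
Then n₂/n₁ = tan θ_B = tan 40.41° = 0.851.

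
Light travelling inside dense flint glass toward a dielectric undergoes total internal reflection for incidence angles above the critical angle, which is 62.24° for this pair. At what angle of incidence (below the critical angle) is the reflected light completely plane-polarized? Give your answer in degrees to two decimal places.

sin θ_c = n₂/n₁, so n₂/n₁ = sin 62.24° = 0.8849.
Brewster: tan θ_B = n₂/n₁ = 0.8849.
θ_B = arctan(0.8849) = 41.51°.

θ_B ≈ 41.51°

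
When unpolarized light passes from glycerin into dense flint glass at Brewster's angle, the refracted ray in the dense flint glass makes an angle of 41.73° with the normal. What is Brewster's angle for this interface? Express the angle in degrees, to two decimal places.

θ_B ≈ 48.27°

Since the reflected and refracted rays are at right angles at the polarizing angle, θ_B + θ_t = 90°.
So θ_B = 90° − θ_t = 90° − 41.73° = 48.27°.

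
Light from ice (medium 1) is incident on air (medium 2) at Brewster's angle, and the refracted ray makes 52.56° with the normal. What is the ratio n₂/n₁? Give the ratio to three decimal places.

n₂/n₁ ≈ 0.766

θ_B + θ_t = 90°, so θ_B = 90° − 52.56° = 37.44°.
Then n₂/n₁ = tan θ_B = tan 37.44° = 0.766.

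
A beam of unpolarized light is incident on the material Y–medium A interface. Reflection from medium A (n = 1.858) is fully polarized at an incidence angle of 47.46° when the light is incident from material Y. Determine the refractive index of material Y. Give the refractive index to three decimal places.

At Brewster's angle, tan θ_B = n₂/n₁ with n₁ on the incident side (material Y) and n₂ on the transmitted side (medium A).
n₁ = n₂ / tan θ_B = 1.858 / tan 47.46° = 1.705.

n ≈ 1.705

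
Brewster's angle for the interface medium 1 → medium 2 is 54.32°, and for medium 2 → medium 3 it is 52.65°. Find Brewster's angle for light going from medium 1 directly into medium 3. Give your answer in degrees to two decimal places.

θ_B ≈ 61.28°

tan θ_B(1→2) = n₂/n₁ = tan 54.32° = 1.3927.
tan θ_B(2→3) = n₃/n₂ = tan 52.65° = 1.3103.
n₃/n₁ = 1.8248. Then tan θ_B(1→3) = n₃/n₁, so θ_B(1→3) = arctan(1.8248) = 61.28°.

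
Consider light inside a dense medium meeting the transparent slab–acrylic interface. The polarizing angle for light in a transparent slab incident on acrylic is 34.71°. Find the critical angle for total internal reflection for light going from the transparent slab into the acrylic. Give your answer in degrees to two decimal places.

θ_c ≈ 43.84°

tan θ_B = n₂/n₁ = tan 34.71° = 0.6927.
Total internal reflection: sin θ_c = n₂/n₁ = 0.6927.
θ_c = arcsin(0.6927) = 43.84°.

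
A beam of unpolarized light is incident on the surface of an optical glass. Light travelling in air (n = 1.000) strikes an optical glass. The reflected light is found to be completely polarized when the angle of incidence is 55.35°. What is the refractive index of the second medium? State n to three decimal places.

Brewster's law: tan θ_B = n₂/n₁ (light incident in air, refracted into an optical glass).
n₂ = n₁ tan θ_B = 1.000 × tan 55.35° = 1.447.

n ≈ 1.447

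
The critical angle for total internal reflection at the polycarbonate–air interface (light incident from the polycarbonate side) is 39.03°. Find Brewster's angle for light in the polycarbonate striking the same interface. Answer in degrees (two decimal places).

θ_B ≈ 32.20°

sin θ_c = n₂/n₁, so n₂/n₁ = sin 39.03° = 0.6297.
Brewster: tan θ_B = n₂/n₁ = 0.6297.
θ_B = arctan(0.6297) = 32.20°.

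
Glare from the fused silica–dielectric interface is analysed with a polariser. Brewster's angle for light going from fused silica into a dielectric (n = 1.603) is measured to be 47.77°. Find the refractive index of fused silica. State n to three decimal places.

n ≈ 1.455

Brewster's law: tan θ_B = n₂/n₁ (light incident in fused silica, refracted into a dielectric).
n₁ = n₂ / tan θ_B = 1.603 / tan 47.77° = 1.455.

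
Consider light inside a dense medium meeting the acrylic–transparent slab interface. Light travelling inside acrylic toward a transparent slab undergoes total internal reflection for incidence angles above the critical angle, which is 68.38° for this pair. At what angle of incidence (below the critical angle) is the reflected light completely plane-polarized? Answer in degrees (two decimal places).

θ_B ≈ 42.91°

sin θ_c = n₂/n₁, so n₂/n₁ = sin 68.38° = 0.9296.
Brewster: tan θ_B = n₂/n₁ = 0.9296.
θ_B = arctan(0.9296) = 42.91°.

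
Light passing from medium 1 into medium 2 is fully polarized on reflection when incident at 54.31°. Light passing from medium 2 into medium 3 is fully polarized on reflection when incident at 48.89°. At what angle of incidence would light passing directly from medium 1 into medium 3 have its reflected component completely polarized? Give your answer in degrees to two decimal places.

Each Brewster angle gives a ratio: n₂/n₁ = tan 54.31° = 1.3922, n₃/n₂ = tan 48.89° = 1.1459.
Multiplying, n₃/n₁ = 1.3922 × 1.1459 = 1.5953, and θ_B(1→3) = arctan 1.5953 = 57.92°.

θ_B ≈ 57.92°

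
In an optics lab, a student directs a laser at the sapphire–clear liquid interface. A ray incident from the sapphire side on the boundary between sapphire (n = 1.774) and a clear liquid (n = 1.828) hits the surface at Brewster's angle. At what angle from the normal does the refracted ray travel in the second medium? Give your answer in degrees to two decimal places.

First find Brewster's angle: tan θ_B = 1.828/1.774 = 1.0304, giving θ_B = 45.86°.
Since θ_B + θ_t = 90° at Brewster incidence, θ_t = 90° − 45.86° = 44.14°.

θ_t ≈ 44.14°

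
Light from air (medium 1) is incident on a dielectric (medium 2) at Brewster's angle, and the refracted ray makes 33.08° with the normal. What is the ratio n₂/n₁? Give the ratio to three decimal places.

θ_B + θ_t = 90°, so θ_B = 90° − 33.08° = 56.92°.
tan θ_B = n₂/n₁, so n₂/n₁ = tan 56.92° = 1.535.

n₂/n₁ ≈ 1.535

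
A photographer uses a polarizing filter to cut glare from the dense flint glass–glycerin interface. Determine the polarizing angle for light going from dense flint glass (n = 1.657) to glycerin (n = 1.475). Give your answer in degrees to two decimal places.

tan θ_B = n₂/n₁ = 1.475/1.657 = 0.8902. Taking the arctangent, θ_B = 41.67°.

θ_B ≈ 41.67°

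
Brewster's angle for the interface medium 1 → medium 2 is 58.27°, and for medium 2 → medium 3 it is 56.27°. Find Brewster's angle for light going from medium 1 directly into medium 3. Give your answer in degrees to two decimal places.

θ_B ≈ 67.57°

Each Brewster angle gives a ratio: n₂/n₁ = tan 58.27° = 1.6172, n₃/n₂ = tan 56.27° = 1.4977.
Multiplying, n₃/n₁ = 1.6172 × 1.4977 = 2.4222, and θ_B(1→3) = arctan 2.4222 = 67.57°.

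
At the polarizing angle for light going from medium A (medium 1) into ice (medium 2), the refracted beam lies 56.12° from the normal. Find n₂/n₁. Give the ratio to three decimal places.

θ_B + θ_t = 90°, so θ_B = 90° − 56.12° = 33.88°.
tan θ_B = n₂/n₁, so n₂/n₁ = tan 33.88° = 0.671.

n₂/n₁ ≈ 0.671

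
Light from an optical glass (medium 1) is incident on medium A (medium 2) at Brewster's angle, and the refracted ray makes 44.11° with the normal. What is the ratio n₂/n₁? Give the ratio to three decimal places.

θ_B + θ_t = 90°, so θ_B = 90° − 44.11° = 45.89°.
tan θ_B = n₂/n₁, so n₂/n₁ = tan 45.89° = 1.032.

n₂/n₁ ≈ 1.032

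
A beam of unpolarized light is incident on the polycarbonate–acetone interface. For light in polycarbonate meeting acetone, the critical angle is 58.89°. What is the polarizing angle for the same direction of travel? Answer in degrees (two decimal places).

θ_B ≈ 40.57°

At the critical angle sin θ_c = n₂/n₁, giving n₂/n₁ = sin 58.89° = 0.8562.
Then tan θ_B = n₂/n₁ = 0.8562, so θ_B = arctan 0.8562 = 40.57°.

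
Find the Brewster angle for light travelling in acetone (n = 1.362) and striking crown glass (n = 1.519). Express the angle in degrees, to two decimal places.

The reflected p-component vanishes when tan θ_B = n₂/n₁.
Here n₂/n₁ = 1.519/1.362 = 1.1153, and Brewster's law gives tan θ_B = n₂/n₁.
So θ_B = arctan 1.1153 = 48.12°.

θ_B ≈ 48.12°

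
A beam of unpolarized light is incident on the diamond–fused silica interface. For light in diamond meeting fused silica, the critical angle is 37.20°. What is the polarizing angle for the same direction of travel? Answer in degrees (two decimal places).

At the critical angle sin θ_c = n₂/n₁, giving n₂/n₁ = sin 37.20° = 0.6046.
Then tan θ_B = n₂/n₁ = 0.6046, so θ_B = arctan 0.6046 = 31.16°.

θ_B ≈ 31.16°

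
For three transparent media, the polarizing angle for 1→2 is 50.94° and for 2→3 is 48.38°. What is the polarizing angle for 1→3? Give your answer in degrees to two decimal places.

Each Brewster angle gives a ratio: n₂/n₁ = tan 50.94° = 1.2323, n₃/n₂ = tan 48.38° = 1.1255.
n₃/n₁ = 1.3869. Then tan θ_B(1→3) = n₃/n₁, so θ_B(1→3) = arctan(1.3869) = 54.21°.

θ_B ≈ 54.21°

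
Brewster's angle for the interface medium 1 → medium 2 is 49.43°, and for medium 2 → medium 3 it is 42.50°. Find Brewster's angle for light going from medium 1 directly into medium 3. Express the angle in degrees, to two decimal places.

θ_B ≈ 46.94°

tan θ_B(1→2) = n₂/n₁ = tan 49.43° = 1.1680.
tan θ_B(2→3) = n₃/n₂ = tan 42.50° = 0.9163.
n₃/n₁ = 1.0702. Then tan θ_B(1→3) = n₃/n₁, so θ_B(1→3) = arctan(1.0702) = 46.94°.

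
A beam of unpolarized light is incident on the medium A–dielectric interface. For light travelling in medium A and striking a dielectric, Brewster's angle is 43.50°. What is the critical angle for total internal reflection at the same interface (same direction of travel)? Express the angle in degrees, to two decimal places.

From Brewster, n₂/n₁ = tan θ_B = tan 43.50° = 0.9490.
Then sin θ_c = n₂/n₁ = 0.9490, so θ_c = arcsin 0.9490 = 71.62°.

θ_c ≈ 71.62°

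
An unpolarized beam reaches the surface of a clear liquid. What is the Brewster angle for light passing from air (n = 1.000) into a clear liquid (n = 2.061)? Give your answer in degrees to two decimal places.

θ_B ≈ 64.12°

Here n₂/n₁ = 2.061/1.000 = 2.0610, and Brewster's law gives tan θ_B = n₂/n₁.
So θ_B = arctan 2.0610 = 64.12°.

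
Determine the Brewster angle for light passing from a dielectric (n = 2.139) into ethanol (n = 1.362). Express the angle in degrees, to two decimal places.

At Brewster's angle the reflected and refracted rays are perpendicular, which with Snell's law gives tan θ_B = n₂/n₁.
Brewster's condition: tan θ_B = n₂/n₁ = 1.362/2.139 = 0.6367.
So θ_B = arctan 0.6367 = 32.49°.

θ_B ≈ 32.49°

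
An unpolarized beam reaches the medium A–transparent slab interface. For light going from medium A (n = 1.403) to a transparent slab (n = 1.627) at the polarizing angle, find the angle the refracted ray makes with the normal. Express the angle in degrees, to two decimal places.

First find Brewster's angle: tan θ_B = 1.627/1.403 = 1.1597, giving θ_B = 49.23°.
Since θ_B + θ_t = 90° at Brewster incidence, θ_t = 90° − 49.23° = 40.77°.

θ_t ≈ 40.77°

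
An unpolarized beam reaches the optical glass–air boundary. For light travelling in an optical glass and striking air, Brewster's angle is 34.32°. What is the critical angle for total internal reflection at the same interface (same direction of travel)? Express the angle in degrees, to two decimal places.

tan θ_B = n₂/n₁ = tan 34.32° = 0.6827.
Total internal reflection: sin θ_c = n₂/n₁ = 0.6827.
θ_c = arcsin(0.6827) = 43.05°.

θ_c ≈ 43.05°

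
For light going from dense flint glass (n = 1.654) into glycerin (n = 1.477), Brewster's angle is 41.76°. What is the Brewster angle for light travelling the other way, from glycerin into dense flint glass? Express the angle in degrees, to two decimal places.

θ_B' ≈ 48.24°

Reversing the direction swaps n₁ and n₂, so tan θ_B' = 1/tan θ_B and θ_B' = 90° − θ_B.
Hence θ_B' = 90° − 41.76° = 48.24°.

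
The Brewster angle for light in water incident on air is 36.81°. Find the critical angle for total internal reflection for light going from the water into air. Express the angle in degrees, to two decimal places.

tan θ_B = n₂/n₁ = tan 36.81° = 0.7484.
Total internal reflection: sin θ_c = n₂/n₁ = 0.7484.
θ_c = arcsin(0.7484) = 48.45°.

θ_c ≈ 48.45°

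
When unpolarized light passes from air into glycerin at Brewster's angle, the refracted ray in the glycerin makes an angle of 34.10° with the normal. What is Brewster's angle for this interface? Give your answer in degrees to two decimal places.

At Brewster's angle the reflected and refracted rays are perpendicular, so θ_B + θ_t = 90°.
So θ_B = 90° − θ_t = 90° − 34.10° = 55.90°.

θ_B ≈ 55.90°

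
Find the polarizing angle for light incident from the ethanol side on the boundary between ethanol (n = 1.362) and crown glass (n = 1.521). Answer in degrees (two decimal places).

Brewster's condition: tan θ_B = n₂/n₁ = 1.521/1.362 = 1.1167.
So θ_B = arctan 1.1167 = 48.16°.

θ_B ≈ 48.16°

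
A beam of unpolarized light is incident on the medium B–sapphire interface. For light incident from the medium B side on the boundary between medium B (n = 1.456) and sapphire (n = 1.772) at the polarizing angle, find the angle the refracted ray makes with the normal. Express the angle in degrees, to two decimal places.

tan θ_B = n₂/n₁ = 1.772/1.456 = 1.2170, so θ_B = 50.59°.
Since θ_B + θ_t = 90° at Brewster incidence, θ_t = 90° − 50.59° = 39.41°.

θ_t ≈ 39.41°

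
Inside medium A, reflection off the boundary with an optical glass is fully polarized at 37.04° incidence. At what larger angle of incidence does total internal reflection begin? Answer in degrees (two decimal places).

θ_c ≈ 48.99°

From Brewster, n₂/n₁ = tan θ_B = tan 37.04° = 0.7546.
Then sin θ_c = n₂/n₁ = 0.7546, so θ_c = arcsin 0.7546 = 48.99°.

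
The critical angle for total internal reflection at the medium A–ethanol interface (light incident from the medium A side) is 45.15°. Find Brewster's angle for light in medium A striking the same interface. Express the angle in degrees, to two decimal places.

n₂/n₁ = sin θ_c = sin 45.15° = 0.7090.
tan θ_B equals the same ratio, so θ_B = arctan(0.7090) = 35.33°.

θ_B ≈ 35.33°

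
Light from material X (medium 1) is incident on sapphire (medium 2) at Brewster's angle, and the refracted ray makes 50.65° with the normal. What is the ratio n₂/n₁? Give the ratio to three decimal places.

θ_B + θ_t = 90°, so θ_B = 90° − 50.65° = 39.35°.
Then n₂/n₁ = tan θ_B = tan 39.35° = 0.820.

n₂/n₁ ≈ 0.820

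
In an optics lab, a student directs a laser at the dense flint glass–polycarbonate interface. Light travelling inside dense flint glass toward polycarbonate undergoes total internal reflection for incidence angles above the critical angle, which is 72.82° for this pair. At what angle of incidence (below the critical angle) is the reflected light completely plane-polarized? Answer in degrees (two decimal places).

θ_B ≈ 43.69°

n₂/n₁ = sin θ_c = sin 72.82° = 0.9554.
tan θ_B equals the same ratio, so θ_B = arctan(0.9554) = 43.69°.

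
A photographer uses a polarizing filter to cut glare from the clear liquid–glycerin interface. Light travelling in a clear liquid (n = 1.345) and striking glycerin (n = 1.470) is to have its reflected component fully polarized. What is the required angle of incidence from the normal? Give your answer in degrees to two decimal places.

θ_B ≈ 47.54°

The reflected p-component vanishes when tan θ_B = n₂/n₁.
Brewster's condition: tan θ_B = n₂/n₁ = 1.470/1.345 = 1.0929.
θ_B = arctan(1.0929) = 47.54°.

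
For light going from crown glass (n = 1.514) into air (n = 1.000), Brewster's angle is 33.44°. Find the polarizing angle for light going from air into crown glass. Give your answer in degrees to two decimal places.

Reversing the direction swaps n₁ and n₂, so tan θ_B' = 1/tan θ_B and θ_B' = 90° − θ_B.
Hence θ_B' = 90° − 33.44° = 56.56°.

θ_B' ≈ 56.56°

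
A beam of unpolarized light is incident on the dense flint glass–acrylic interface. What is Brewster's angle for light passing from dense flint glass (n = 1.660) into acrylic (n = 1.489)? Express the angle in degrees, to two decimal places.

θ_B ≈ 41.89°

At Brewster's angle the reflected and refracted rays are perpendicular, which with Snell's law gives tan θ_B = n₂/n₁.
tan θ_B = n₂/n₁ = 1.489/1.660 = 0.8970.
So θ_B = arctan 0.8970 = 41.89°.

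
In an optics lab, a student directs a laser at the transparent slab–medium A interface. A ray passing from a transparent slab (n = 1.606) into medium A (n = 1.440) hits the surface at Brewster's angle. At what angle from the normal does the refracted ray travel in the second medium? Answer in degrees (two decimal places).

θ_t ≈ 48.12°

First find Brewster's angle: tan θ_B = 1.440/1.606 = 0.8966, giving θ_B = 41.88°.
Since θ_B + θ_t = 90° at Brewster incidence, θ_t = 90° − 41.88° = 48.12°.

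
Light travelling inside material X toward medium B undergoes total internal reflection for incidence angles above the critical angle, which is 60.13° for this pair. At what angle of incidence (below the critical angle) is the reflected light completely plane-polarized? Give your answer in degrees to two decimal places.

sin θ_c = n₂/n₁, so n₂/n₁ = sin 60.13° = 0.8672.
Brewster: tan θ_B = n₂/n₁ = 0.8672.
θ_B = arctan(0.8672) = 40.93°.

θ_B ≈ 40.93°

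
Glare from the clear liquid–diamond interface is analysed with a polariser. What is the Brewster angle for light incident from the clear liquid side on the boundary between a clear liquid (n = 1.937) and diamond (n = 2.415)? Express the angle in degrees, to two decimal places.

θ_B ≈ 51.27°

tan θ_B = n₂/n₁ = 2.415/1.937 = 1.2468. Taking the arctangent, θ_B = 51.27°.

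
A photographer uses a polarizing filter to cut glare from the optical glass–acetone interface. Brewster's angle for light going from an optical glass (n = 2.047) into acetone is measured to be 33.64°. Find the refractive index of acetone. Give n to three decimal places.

n ≈ 1.362

Brewster's law: tan θ_B = n₂/n₁ (light incident in an optical glass, refracted into acetone).
n₂ = n₁ tan θ_B = 2.047 × tan 33.64° = 1.362.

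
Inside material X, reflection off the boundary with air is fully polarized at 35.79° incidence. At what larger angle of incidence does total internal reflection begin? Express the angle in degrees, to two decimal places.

θ_c ≈ 46.13°

tan θ_B = n₂/n₁ = tan 35.79° = 0.7210.
Total internal reflection: sin θ_c = n₂/n₁ = 0.7210.
θ_c = arcsin(0.7210) = 46.13°.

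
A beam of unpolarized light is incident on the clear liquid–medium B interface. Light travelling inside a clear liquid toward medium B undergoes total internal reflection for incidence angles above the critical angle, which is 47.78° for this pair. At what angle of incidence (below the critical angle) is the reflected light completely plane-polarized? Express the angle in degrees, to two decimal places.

At the critical angle sin θ_c = n₂/n₁, giving n₂/n₁ = sin 47.78° = 0.7406.
Then tan θ_B = n₂/n₁ = 0.7406, so θ_B = arctan 0.7406 = 36.52°.

θ_B ≈ 36.52°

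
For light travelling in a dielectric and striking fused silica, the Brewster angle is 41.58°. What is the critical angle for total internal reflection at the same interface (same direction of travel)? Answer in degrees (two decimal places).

θ_c ≈ 62.53°

tan θ_B = n₂/n₁ = tan 41.58° = 0.8872.
Total internal reflection: sin θ_c = n₂/n₁ = 0.8872.
θ_c = arcsin(0.8872) = 62.53°.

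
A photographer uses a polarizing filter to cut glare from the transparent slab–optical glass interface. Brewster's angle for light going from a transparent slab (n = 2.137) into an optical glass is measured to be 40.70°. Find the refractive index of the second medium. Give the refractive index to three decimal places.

Brewster's law: tan θ_B = n₂/n₁ (light incident in a transparent slab, refracted into an optical glass).
n₂ = n₁ tan θ_B = 2.137 × tan 40.70° = 1.838.

n ≈ 1.838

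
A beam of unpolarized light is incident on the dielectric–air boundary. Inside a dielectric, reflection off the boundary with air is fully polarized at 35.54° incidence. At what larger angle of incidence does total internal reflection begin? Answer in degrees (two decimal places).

From Brewster, n₂/n₁ = tan θ_B = tan 35.54° = 0.7143.
Then sin θ_c = n₂/n₁ = 0.7143, so θ_c = arcsin 0.7143 = 45.59°.

θ_c ≈ 45.59°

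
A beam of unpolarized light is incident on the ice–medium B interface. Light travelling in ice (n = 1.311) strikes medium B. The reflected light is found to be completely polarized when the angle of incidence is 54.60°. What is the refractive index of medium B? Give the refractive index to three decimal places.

n ≈ 1.845

At the polarizing angle, tan θ_B = n₂/n₁ with n₁ on the incident side (ice) and n₂ on the transmitted side (medium B).
n₂ = n₁ tan θ_B = 1.311 × tan 54.60° = 1.845.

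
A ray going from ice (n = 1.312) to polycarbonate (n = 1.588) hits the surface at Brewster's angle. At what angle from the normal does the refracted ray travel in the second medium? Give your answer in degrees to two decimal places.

θ_t ≈ 39.56°

θ_B = arctan(n₂/n₁) = arctan(1.588/1.312) = 50.44°.
Since θ_B + θ_t = 90° at Brewster incidence, θ_t = 90° − 50.44° = 39.56°.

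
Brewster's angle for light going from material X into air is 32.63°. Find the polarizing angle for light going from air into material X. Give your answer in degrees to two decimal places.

θ_B' ≈ 57.37°

The two Brewster angles are complementary: θ_B' = 90° − θ_B = 90° − 32.63° = 57.37°.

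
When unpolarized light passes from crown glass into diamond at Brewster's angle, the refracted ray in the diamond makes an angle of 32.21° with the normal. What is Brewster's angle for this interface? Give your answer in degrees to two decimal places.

At Brewster's angle the reflected and refracted rays are perpendicular, so θ_B + θ_t = 90°.
So θ_B = 90° − θ_t = 90° − 32.21° = 57.79°.

θ_B ≈ 57.79°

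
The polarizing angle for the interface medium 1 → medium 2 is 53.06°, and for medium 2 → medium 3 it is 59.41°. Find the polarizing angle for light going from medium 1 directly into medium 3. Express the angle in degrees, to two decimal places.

Each Brewster angle gives a ratio: n₂/n₁ = tan 53.06° = 1.3299, n₃/n₂ = tan 59.41° = 1.6916.
So n₃/n₁ = (n₂/n₁)(n₃/n₂) = 1.3299 × 1.6916 = 2.2497.
θ_B(1→3) = arctan(2.2497) = 66.03°.

θ_B ≈ 66.03°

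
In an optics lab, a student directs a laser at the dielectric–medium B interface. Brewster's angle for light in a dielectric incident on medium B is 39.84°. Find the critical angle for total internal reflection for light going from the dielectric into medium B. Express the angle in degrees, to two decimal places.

θ_c ≈ 56.55°

tan θ_B = n₂/n₁ = tan 39.84° = 0.8344.
Total internal reflection: sin θ_c = n₂/n₁ = 0.8344.
θ_c = arcsin(0.8344) = 56.55°.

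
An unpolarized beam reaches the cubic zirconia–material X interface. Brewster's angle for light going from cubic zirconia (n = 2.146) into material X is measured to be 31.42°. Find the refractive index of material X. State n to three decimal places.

n ≈ 1.311

Full polarization of the reflected beam means tan θ_B = n₂/n₁, where n₁ is the incident medium (cubic zirconia).
n₂ = n₁ tan θ_B = 2.146 × tan 31.42° = 1.311.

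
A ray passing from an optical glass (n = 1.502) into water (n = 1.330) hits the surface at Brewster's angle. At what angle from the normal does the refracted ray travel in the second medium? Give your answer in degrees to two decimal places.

θ_t ≈ 48.48°

θ_B = arctan(n₂/n₁) = arctan(1.330/1.502) = 41.52°.
The refracted ray is perpendicular to the reflected ray, so θ_t = 90° − θ_B = 48.48°.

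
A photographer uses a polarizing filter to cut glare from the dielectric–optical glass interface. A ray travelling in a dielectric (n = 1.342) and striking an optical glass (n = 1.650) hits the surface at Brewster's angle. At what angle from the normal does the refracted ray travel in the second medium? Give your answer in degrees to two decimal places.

θ_t ≈ 39.12°

θ_B = arctan(n₂/n₁) = arctan(1.650/1.342) = 50.88°.
The refracted ray is perpendicular to the reflected ray, so θ_t = 90° − θ_B = 39.12°.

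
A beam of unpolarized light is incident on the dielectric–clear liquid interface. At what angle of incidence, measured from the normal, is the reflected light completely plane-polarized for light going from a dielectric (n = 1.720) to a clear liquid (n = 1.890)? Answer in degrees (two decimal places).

The reflected p-component vanishes when tan θ_B = n₂/n₁.
Brewster's condition: tan θ_B = n₂/n₁ = 1.890/1.720 = 1.0988. Taking the arctangent, θ_B = 47.70°.

θ_B ≈ 47.70°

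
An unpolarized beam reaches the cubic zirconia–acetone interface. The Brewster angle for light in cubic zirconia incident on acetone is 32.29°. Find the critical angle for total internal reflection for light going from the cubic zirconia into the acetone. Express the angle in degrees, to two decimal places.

θ_c ≈ 39.19°

n₂/n₁ = tan 32.29° = 0.6319; the critical angle satisfies sin θ_c = n₂/n₁.
θ_c = arcsin(0.6319) = 39.19°.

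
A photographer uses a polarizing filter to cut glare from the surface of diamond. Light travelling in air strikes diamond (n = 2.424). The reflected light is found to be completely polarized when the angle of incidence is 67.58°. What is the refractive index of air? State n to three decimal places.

n ≈ 1.000

At Brewster's angle, tan θ_B = n₂/n₁ with n₁ on the incident side (air) and n₂ on the transmitted side (diamond).
n₁ = n₂ / tan θ_B = 2.424 / tan 67.58° = 1.000.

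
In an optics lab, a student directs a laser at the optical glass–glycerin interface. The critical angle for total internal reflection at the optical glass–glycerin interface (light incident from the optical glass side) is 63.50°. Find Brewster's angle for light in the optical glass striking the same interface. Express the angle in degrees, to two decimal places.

n₂/n₁ = sin θ_c = sin 63.50° = 0.8949.
tan θ_B equals the same ratio, so θ_B = arctan(0.8949) = 41.83°.

θ_B ≈ 41.83°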